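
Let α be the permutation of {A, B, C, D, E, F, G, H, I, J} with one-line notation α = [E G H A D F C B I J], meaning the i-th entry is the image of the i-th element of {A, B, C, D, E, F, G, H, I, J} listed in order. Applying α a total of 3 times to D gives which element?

Tracing D → A → … returns to D after 3 steps, so D lies in a 3-cycle (A E D).
On a 3-cycle, α^3 is the identity, so α^3 = α^0 there (3 ≡ 0 mod 3).
So α^3(D) = D.

D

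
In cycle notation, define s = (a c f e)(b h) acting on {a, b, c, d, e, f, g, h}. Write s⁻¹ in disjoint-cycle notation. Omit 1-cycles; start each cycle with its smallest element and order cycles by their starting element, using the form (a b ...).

Inverting a permutation written in cycle notation just reverses the order within every cycle.
Reversing each cycle of s and rotating so the smallest element leads gives (a e f c)(b h).

(a e f c)(b h)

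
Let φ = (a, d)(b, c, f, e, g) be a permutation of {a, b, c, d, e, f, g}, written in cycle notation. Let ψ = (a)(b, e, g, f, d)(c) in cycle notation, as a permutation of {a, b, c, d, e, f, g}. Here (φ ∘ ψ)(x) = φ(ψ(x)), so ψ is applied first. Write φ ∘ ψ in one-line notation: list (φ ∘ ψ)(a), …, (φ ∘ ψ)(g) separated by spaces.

d g f c b a e

For each element, apply ψ then φ: a → a → d; b → e → g; c → c → f; d → b → c; e → g → b; f → d → a; g → f → e.
So φ ∘ ψ in one-line form is d g f c b a e.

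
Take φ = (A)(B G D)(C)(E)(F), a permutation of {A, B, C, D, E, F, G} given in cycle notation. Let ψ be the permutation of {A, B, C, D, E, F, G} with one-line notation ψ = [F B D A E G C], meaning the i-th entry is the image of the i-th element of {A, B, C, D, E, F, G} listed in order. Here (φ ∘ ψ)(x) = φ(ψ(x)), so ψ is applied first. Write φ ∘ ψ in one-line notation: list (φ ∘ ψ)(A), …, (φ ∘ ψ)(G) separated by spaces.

(φ ∘ ψ)(x) = φ(ψ(x)). Computing each image: φ(ψ(A)) = φ(F) = F, φ(ψ(B)) = φ(B) = G, φ(ψ(C)) = φ(D) = B, φ(ψ(D)) = φ(A) = A, φ(ψ(E)) = φ(E) = E, φ(ψ(F)) = φ(G) = D, φ(ψ(G)) = φ(C) = C.
Hence φ ∘ ψ = [F G B A E D C].

F G B A E D C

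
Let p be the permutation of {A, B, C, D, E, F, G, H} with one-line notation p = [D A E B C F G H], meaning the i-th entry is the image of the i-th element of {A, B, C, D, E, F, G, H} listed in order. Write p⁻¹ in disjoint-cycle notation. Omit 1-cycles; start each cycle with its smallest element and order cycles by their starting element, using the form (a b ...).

(A B D)(C E)

The cycle decomposition of p is (A D B)(C E).
The inverse reverses every cycle; in canonical form, p⁻¹ = (A B D)(C E).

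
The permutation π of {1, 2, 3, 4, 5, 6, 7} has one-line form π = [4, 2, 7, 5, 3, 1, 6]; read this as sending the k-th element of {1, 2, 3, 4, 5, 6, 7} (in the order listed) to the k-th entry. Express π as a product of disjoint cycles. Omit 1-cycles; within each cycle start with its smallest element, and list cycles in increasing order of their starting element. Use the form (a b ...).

Start at 1 and follow images: 1 → 4 → 5 → 3 → 7 → 6 → 1, giving the cycle (1 4 5 3 7 6).
Repeating from the next unused element and collecting all non-trivial cycles gives (1 4 5 3 7 6).

(1 4 5 3 7 6)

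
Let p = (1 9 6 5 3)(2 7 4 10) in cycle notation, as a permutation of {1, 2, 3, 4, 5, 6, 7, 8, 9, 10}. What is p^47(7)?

2

7 lies in the 4-cycle (2 7 4 10).
Since the cycle has length 4, p^47 acts on it the same as p^3 (47 mod 4 = 3).
Stepping 3 places around the cycle: 7 → 4 → 10 → 2.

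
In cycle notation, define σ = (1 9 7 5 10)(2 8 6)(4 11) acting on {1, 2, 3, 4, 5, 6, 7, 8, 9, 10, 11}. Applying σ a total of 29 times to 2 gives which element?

2 lies in the 3-cycle (2 8 6).
On a 3-cycle, σ^3 is the identity, so σ^29 = σ^2 there (29 ≡ 2 mod 3).
Advancing 2 steps from 2: 2 → 8 → 6.

6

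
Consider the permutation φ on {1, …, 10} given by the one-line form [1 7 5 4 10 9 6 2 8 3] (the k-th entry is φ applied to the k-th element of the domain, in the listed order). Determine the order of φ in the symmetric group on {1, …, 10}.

15

Writing φ as disjoint cycles, the cycle lengths are 5, 3, 1, 1.
The order of φ is the least common multiple of its cycle lengths: lcm(5, 3) = 15.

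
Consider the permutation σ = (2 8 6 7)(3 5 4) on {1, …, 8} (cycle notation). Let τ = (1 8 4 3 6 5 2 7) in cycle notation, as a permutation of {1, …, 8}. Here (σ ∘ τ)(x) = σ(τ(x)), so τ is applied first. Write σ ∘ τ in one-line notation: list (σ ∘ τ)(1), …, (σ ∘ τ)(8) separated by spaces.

For each element, apply τ then σ: 1 → 8 → 6; 2 → 7 → 2; 3 → 6 → 7; 4 → 3 → 5; 5 → 2 → 8; 6 → 5 → 4; 7 → 1 → 1; 8 → 4 → 3.
So σ ∘ τ in one-line form is 6 2 7 5 8 4 1 3.

6 2 7 5 8 4 1 3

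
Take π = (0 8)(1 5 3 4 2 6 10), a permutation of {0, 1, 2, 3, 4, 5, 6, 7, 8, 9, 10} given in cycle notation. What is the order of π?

14

The cycle type of π is (7, 2, 1, 1).
Since disjoint cycles commute, ord(π) = lcm(7, 2) = 14.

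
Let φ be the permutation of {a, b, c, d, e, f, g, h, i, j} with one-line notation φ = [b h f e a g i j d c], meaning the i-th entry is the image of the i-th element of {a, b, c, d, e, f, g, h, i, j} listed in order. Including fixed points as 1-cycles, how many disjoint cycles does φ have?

1

The cycle decomposition is (a b h j c f g i d e), which has 1 cycle (counting 1-cycles).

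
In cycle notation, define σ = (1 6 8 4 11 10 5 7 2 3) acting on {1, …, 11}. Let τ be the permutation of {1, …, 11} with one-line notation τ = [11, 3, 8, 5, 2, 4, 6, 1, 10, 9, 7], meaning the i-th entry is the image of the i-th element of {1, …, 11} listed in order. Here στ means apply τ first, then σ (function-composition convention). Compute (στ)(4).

First apply τ: τ(4) = 5, then σ(5) = 7. Thus (στ)(4) = 7.

7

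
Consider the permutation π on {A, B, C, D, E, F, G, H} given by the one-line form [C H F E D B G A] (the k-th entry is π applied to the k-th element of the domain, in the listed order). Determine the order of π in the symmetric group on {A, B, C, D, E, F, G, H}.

The disjoint-cycle form of π has cycle lengths 5, 2, 1.
The order of π is the least common multiple of its cycle lengths: lcm(5, 2) = 10.

10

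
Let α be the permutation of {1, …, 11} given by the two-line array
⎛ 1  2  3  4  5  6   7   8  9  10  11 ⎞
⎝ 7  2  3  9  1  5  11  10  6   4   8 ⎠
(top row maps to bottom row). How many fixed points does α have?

The fixed points (elements with α(x) = x) are {2, 3}, so there are 2.

2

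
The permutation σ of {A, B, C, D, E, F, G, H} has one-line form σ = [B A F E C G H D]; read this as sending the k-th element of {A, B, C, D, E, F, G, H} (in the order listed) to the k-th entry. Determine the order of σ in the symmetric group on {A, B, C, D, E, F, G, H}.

6

The disjoint-cycle form of σ has cycle lengths 6, 2.
Since disjoint cycles commute, ord(σ) = lcm(6, 2) = 6.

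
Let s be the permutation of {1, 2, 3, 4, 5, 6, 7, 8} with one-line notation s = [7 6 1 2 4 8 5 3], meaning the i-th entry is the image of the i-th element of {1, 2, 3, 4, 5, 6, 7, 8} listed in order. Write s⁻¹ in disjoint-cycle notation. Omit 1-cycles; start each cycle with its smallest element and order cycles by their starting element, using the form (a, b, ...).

The cycle decomposition of s is (1, 7, 5, 4, 2, 6, 8, 3).
The inverse reverses every cycle; in canonical form, s⁻¹ = (1, 3, 8, 6, 2, 4, 5, 7).

(1, 3, 8, 6, 2, 4, 5, 7)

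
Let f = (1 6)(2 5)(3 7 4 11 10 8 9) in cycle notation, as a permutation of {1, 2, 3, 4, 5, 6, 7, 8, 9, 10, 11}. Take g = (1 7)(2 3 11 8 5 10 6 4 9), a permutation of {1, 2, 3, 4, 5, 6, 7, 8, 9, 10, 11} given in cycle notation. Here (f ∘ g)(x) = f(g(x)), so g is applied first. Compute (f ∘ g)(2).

7

First apply g: g(2) = 3, then f(3) = 7. Thus (f ∘ g)(2) = 7.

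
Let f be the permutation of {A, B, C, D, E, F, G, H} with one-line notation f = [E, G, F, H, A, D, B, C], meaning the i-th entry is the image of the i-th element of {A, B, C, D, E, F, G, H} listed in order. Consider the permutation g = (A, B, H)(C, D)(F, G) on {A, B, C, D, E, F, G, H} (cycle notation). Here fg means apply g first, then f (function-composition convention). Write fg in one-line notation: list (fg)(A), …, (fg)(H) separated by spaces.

For each element, apply g then f: A → B → G; B → H → C; C → D → H; D → C → F; E → E → A; F → G → B; G → F → D; H → A → E.
Collecting the images, fg = [G C H F A B D E].

G C H F A B D E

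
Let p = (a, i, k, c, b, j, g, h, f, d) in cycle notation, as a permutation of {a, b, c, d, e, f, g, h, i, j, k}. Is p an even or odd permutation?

odd

The cycle lengths are 10, 1.
A cycle of length ℓ contributes ℓ−1 transpositions, so p is a product of 9 transpositions — odd.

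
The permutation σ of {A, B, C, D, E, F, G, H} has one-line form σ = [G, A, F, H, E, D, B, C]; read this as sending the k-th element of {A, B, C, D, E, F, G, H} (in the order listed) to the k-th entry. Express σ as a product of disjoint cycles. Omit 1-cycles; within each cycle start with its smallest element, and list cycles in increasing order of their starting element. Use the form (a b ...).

From A: A → G → B → A, closing the cycle (A G B).
Repeating from the next unused element and collecting all non-trivial cycles gives (A G B)(C F D H).

(A G B)(C F D H)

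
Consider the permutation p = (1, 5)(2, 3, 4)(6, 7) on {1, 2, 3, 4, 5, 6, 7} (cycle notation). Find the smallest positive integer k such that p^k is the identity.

The disjoint cycles have lengths 3, 2, 2.
The order is lcm(3, 2, 2) = 6.

6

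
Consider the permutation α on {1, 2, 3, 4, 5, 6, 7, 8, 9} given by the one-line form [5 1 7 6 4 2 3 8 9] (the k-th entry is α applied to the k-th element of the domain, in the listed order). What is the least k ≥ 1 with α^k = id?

Decomposing into disjoint cycles gives cycle lengths 5, 2, 1, 1.
Since disjoint cycles commute, ord(α) = lcm(5, 2) = 10.

10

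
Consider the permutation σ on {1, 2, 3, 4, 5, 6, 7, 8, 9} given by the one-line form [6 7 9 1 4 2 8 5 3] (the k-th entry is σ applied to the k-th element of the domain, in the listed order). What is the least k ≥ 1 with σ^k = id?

14

Decomposing into disjoint cycles gives cycle lengths 7, 2.
Since disjoint cycles commute, ord(σ) = lcm(7, 2) = 14.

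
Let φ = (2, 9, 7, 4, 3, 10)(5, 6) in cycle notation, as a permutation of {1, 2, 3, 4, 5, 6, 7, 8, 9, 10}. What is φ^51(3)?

3 lies in the 6-cycle (2, 9, 7, 4, 3, 10).
On a 6-cycle, φ^6 is the identity, so φ^51 = φ^3 there (51 ≡ 3 mod 6).
Advancing 3 steps from 3: 3 → 10 → 2 → 9.

9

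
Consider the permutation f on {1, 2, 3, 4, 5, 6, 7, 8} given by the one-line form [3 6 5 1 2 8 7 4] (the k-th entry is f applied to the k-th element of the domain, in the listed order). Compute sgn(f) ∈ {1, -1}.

In disjoint-cycle form the cycle lengths are 7, 1.
A cycle is odd iff its length is even; f has 0 even-length cycles, so sgn(f) = (−1)^0 and f is even.

1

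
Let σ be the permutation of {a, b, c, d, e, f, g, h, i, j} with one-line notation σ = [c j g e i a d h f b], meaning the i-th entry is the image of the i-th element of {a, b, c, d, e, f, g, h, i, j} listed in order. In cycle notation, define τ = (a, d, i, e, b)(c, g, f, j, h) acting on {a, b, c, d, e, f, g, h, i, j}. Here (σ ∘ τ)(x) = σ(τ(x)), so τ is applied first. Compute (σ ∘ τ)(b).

c

First apply τ: τ(b) = a, then σ(a) = c. Thus (σ ∘ τ)(b) = c.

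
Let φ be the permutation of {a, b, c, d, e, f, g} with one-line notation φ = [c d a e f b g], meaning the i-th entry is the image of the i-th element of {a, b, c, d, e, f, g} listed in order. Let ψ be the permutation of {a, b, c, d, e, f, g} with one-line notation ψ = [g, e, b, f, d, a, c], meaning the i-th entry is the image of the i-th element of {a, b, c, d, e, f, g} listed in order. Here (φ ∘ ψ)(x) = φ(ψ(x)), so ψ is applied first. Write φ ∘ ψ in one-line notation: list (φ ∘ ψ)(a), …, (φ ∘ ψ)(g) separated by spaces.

(φ ∘ ψ)(x) = φ(ψ(x)). Computing each image: φ(ψ(a)) = φ(g) = g, φ(ψ(b)) = φ(e) = f, φ(ψ(c)) = φ(b) = d, φ(ψ(d)) = φ(f) = b, φ(ψ(e)) = φ(d) = e, φ(ψ(f)) = φ(a) = c, φ(ψ(g)) = φ(c) = a.
Hence φ ∘ ψ = [g f d b e c a].

g f d b e c a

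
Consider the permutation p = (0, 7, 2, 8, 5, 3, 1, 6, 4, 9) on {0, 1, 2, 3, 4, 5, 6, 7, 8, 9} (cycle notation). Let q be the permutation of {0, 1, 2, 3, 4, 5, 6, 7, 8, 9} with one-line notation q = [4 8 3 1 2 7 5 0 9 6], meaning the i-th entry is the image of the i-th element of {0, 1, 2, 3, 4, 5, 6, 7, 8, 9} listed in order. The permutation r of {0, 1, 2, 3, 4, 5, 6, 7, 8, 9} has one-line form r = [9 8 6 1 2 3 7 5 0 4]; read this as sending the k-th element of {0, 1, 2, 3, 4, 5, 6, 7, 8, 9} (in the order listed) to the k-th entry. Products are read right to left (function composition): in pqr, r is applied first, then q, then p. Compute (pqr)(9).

8

Apply the permutations in order: r(9) = 4, then q(4) = 2, then p(2) = 8. So (pqr)(9) = 8.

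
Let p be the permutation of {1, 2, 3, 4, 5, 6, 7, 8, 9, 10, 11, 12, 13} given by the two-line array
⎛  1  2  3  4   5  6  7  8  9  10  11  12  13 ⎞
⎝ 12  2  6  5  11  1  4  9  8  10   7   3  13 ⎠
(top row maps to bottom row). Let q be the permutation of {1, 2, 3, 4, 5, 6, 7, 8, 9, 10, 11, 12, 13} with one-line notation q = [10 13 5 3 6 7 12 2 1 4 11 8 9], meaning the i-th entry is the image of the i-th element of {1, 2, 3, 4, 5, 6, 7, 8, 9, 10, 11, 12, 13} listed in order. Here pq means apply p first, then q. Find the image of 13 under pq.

(pq)(13) = q(p(13)). p(13) = 13, then q(13) = 9. So (pq)(13) = 9.

9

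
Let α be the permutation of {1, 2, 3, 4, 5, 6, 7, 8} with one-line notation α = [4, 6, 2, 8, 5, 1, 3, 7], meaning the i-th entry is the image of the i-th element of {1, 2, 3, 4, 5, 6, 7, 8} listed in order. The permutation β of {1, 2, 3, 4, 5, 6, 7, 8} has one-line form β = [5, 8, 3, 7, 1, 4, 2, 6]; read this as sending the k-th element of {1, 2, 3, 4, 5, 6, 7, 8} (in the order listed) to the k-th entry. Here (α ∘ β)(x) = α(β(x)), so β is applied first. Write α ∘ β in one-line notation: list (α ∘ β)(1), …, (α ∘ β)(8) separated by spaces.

5 7 2 3 4 8 6 1

(α ∘ β)(x) = α(β(x)). Computing each image: α(β(1)) = α(5) = 5, α(β(2)) = α(8) = 7, α(β(3)) = α(3) = 2, α(β(4)) = α(7) = 3, α(β(5)) = α(1) = 4, α(β(6)) = α(4) = 8, α(β(7)) = α(2) = 6, α(β(8)) = α(6) = 1.
Hence α ∘ β = [5 7 2 3 4 8 6 1].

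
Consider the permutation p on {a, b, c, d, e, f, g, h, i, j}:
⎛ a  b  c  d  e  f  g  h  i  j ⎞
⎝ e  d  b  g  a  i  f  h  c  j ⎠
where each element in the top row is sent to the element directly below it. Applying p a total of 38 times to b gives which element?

g

Tracing b → d → … returns to b after 6 steps, so b lies in a 6-cycle (b, d, g, f, i, c).
On a 6-cycle, p^6 is the identity, so p^38 = p^2 there (38 ≡ 2 mod 6).
Advancing 2 steps from b: b → d → g.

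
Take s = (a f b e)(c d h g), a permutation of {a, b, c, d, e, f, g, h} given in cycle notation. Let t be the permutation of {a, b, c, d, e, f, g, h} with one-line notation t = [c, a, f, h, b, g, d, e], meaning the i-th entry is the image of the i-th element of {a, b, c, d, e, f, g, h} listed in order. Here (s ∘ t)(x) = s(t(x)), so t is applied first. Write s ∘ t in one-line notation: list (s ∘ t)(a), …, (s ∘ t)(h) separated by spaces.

Chase each element through t then s: a → c → d; b → a → f; c → f → b; d → h → g; e → b → e; f → g → c; g → d → h; h → e → a.
So s ∘ t in one-line form is d f b g e c h a.

d f b g e c h a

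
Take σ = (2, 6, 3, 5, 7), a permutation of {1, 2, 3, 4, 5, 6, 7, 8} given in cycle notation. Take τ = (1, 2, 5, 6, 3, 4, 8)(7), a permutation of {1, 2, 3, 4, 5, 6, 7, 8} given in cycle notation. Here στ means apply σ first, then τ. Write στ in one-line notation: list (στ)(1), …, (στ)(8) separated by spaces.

(στ)(x) = τ(σ(x)). Computing each image: τ(σ(1)) = τ(1) = 2, τ(σ(2)) = τ(6) = 3, τ(σ(3)) = τ(5) = 6, τ(σ(4)) = τ(4) = 8, τ(σ(5)) = τ(7) = 7, τ(σ(6)) = τ(3) = 4, τ(σ(7)) = τ(2) = 5, τ(σ(8)) = τ(8) = 1.
Hence στ = [2 3 6 8 7 4 5 1].

2 3 6 8 7 4 5 1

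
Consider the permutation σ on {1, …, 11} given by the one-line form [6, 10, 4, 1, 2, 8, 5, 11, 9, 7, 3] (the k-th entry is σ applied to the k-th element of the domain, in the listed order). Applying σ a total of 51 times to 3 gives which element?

Tracing 3 → 4 → … returns to 3 after 6 steps, so 3 lies in a 6-cycle (1 6 8 11 3 4).
On a 6-cycle, σ^6 is the identity, so σ^51 = σ^3 there (51 ≡ 3 mod 6).
Stepping 3 places around the cycle: 3 → 4 → 1 → 6.

6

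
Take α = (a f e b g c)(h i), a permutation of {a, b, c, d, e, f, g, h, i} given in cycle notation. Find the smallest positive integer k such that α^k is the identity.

6

The cycle type of α is (6, 2, 1).
The order is lcm(6, 2) = 6.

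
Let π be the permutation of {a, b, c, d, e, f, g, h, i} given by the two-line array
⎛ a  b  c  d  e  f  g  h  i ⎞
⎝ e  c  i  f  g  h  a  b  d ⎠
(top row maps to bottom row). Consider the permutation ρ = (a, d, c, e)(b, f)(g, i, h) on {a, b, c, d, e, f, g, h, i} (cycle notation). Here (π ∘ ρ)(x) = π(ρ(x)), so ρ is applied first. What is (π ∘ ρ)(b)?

h

First apply ρ: ρ(b) = f, then π(f) = h. Thus (π ∘ ρ)(b) = h.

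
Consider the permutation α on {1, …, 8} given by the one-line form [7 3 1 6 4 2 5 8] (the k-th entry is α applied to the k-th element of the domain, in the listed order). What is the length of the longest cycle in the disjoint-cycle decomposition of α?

7

Decomposing into disjoint cycles gives (1, 7, 5, 4, 6, 2, 3); the longest has length 7.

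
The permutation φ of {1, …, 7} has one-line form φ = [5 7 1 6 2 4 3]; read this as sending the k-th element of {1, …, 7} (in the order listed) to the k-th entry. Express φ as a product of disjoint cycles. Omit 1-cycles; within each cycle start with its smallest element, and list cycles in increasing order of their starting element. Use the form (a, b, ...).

(1, 5, 2, 7, 3)(4, 6)

Start at 1 and follow images: 1 → 5 → 2 → 7 → 3 → 1, giving the cycle (1, 5, 2, 7, 3).
Continuing from each remaining unvisited element yields (1, 5, 2, 7, 3)(4, 6).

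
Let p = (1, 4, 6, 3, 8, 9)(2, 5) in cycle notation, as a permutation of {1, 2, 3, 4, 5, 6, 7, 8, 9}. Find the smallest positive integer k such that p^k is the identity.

6

The cycle type of p is (6, 2, 1).
The order is lcm(6, 2) = 6.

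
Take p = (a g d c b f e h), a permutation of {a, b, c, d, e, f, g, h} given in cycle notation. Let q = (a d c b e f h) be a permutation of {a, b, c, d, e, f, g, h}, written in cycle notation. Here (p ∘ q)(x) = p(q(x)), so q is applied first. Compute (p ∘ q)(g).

d

(p ∘ q)(g) = p(q(g)). q(g) = g, then p(g) = d. So (p ∘ q)(g) = d.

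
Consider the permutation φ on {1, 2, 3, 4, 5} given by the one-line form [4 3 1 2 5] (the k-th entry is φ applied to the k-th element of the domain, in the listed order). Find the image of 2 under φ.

2 is element number 2 of the domain, and entry number 2 of the one-line form is 3, so φ(2) = 3.

3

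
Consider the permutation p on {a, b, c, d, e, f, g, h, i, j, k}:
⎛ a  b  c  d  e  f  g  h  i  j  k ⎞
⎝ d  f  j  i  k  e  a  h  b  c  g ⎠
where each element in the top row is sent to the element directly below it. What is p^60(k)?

i

Tracing k → g → … returns to k after 8 steps, so k lies in an 8-cycle (a d i b f e k g).
Since the cycle has length 8, p^60 acts on it the same as p^4 (60 mod 8 = 4).
Stepping 4 places around the cycle: k → g → a → d → i.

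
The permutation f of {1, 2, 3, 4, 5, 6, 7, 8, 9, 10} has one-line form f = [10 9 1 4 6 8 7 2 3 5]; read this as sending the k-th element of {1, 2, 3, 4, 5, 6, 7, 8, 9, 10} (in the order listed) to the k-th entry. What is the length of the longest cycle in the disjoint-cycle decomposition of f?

8

Decomposing into disjoint cycles gives (1 10 5 6 8 2 9 3); the longest has length 8.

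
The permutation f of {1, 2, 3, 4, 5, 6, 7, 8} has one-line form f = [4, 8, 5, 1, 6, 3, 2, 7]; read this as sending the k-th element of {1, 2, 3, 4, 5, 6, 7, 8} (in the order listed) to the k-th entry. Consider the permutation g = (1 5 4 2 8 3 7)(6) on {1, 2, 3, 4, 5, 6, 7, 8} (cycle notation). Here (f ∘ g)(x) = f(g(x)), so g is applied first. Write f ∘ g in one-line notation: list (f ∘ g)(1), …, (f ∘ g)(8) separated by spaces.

6 7 2 8 1 3 4 5

Chase each element through g then f: 1 → 5 → 6; 2 → 8 → 7; 3 → 7 → 2; 4 → 2 → 8; 5 → 4 → 1; 6 → 6 → 3; 7 → 1 → 4; 8 → 3 → 5.
So f ∘ g in one-line form is 6 7 2 8 1 3 4 5.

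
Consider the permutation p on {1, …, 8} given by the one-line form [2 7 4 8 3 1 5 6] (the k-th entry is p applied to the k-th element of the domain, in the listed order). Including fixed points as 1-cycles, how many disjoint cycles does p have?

1

The cycle decomposition is (1 2 7 5 3 4 8 6), which has 1 cycle (counting 1-cycles).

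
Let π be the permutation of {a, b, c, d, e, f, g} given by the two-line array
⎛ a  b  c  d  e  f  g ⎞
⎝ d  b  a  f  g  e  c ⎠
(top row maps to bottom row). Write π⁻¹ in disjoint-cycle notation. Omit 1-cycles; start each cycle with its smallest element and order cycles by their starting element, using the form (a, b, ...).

(a, c, g, e, f, d)

The cycle decomposition of π is (a, d, f, e, g, c).
The inverse reverses every cycle; in canonical form, π⁻¹ = (a, c, g, e, f, d).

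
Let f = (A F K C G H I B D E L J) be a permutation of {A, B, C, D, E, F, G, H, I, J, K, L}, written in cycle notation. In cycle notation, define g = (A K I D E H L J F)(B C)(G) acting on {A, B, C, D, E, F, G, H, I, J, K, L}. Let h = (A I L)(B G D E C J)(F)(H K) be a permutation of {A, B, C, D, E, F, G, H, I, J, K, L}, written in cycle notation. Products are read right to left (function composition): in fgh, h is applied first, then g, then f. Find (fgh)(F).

F

(fgh)(F) = f(g(h(F))). h(F) = F, then g(F) = A, then f(A) = F, so the result is F.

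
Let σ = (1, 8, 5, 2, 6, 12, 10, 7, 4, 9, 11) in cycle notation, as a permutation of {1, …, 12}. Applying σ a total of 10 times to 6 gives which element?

2

6 lies in the 11-cycle (1, 8, 5, 2, 6, 12, 10, 7, 4, 9, 11).
Advancing 10 steps from 6: 6 → 12 → 10 → 7 → 4 → 9 → 11 → 1 → 8 → 5 → 2.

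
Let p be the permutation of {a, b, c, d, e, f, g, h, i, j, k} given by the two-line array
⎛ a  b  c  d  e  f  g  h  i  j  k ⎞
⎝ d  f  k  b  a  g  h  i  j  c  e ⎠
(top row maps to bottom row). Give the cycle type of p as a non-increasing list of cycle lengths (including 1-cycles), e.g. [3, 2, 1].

The disjoint cycles are (a d b f g h i j c k e), with lengths 11 in non-increasing order.

[11]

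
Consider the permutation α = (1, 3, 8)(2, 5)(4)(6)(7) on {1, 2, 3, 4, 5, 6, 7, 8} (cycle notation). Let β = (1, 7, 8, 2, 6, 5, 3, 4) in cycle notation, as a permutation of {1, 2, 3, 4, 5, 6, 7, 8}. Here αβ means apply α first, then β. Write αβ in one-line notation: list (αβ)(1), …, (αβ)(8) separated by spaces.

4 3 2 1 6 5 8 7

Chase each element through α then β: 1 → 3 → 4; 2 → 5 → 3; 3 → 8 → 2; 4 → 4 → 1; 5 → 2 → 6; 6 → 6 → 5; 7 → 7 → 8; 8 → 1 → 7.
Collecting the images, αβ = [4 3 2 1 6 5 8 7].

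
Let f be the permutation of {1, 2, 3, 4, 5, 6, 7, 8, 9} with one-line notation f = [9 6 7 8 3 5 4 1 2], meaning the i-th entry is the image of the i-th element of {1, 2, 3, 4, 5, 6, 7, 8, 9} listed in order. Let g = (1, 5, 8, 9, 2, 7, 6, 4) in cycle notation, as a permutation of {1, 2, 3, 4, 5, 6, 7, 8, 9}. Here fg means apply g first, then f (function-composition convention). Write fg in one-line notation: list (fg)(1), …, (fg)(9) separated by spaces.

For each element, apply g then f: 1 → 5 → 3; 2 → 7 → 4; 3 → 3 → 7; 4 → 1 → 9; 5 → 8 → 1; 6 → 4 → 8; 7 → 6 → 5; 8 → 9 → 2; 9 → 2 → 6.
Collecting the images, fg = [3 4 7 9 1 8 5 2 6].

3 4 7 9 1 8 5 2 6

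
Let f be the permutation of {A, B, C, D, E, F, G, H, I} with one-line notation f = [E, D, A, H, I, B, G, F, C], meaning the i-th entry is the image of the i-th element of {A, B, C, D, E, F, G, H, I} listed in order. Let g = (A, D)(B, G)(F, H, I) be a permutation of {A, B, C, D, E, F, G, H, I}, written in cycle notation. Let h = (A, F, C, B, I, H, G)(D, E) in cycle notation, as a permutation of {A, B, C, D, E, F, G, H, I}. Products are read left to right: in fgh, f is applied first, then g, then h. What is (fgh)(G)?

(fgh)(G) = h(g(f(G))). f(G) = G, then g(G) = B, then h(B) = I, so the result is I.

I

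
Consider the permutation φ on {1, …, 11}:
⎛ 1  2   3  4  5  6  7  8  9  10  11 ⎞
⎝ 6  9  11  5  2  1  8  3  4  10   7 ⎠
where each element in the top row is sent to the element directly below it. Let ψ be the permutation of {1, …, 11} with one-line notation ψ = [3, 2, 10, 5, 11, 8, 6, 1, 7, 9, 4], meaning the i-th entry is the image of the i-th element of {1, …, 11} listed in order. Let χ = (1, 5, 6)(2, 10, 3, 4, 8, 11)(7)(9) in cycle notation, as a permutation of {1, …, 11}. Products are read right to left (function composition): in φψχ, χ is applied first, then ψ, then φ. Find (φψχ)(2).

4

Chase 2: χ(2) = 10; ψ(10) = 9; φ(9) = 4. Hence (φψχ)(2) = 4.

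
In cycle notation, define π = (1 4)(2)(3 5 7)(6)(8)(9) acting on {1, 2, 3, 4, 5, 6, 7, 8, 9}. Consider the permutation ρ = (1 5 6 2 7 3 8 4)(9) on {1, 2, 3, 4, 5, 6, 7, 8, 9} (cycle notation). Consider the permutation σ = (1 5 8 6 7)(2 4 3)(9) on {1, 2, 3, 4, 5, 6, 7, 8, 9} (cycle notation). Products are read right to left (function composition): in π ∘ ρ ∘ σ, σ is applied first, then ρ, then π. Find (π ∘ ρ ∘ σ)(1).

6

Chase 1: σ(1) = 5; ρ(5) = 6; π(6) = 6. Hence (π ∘ ρ ∘ σ)(1) = 6.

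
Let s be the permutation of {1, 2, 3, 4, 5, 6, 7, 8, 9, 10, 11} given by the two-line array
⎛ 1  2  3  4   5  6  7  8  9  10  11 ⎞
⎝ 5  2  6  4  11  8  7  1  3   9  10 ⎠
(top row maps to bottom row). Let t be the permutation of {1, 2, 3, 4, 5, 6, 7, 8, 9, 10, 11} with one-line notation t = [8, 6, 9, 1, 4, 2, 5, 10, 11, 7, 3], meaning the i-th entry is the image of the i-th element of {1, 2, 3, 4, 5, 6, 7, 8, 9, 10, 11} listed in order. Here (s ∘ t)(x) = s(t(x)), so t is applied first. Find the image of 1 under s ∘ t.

1

(s ∘ t)(1) = s(t(1)). t(1) = 8, then s(8) = 1. So (s ∘ t)(1) = 1.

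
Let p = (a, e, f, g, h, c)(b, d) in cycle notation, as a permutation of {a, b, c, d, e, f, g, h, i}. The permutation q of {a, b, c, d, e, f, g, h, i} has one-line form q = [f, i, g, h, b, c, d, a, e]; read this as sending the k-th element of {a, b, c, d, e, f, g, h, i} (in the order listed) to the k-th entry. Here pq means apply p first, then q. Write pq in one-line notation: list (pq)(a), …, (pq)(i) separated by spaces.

b h f i c d a g e

For each element, apply p then q: a → e → b; b → d → h; c → a → f; d → b → i; e → f → c; f → g → d; g → h → a; h → c → g; i → i → e.
Collecting the images, pq = [b h f i c d a g e].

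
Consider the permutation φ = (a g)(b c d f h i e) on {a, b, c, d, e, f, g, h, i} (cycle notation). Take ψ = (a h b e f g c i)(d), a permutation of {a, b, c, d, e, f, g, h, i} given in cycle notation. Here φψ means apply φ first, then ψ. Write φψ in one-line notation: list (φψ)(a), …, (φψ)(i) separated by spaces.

c i d g e b h a f

(φψ)(x) = ψ(φ(x)). Computing each image: ψ(φ(a)) = ψ(g) = c, ψ(φ(b)) = ψ(c) = i, ψ(φ(c)) = ψ(d) = d, ψ(φ(d)) = ψ(f) = g, ψ(φ(e)) = ψ(b) = e, ψ(φ(f)) = ψ(h) = b, ψ(φ(g)) = ψ(a) = h, ψ(φ(h)) = ψ(i) = a, ψ(φ(i)) = ψ(e) = f.
Hence φψ = [c i d g e b h a f].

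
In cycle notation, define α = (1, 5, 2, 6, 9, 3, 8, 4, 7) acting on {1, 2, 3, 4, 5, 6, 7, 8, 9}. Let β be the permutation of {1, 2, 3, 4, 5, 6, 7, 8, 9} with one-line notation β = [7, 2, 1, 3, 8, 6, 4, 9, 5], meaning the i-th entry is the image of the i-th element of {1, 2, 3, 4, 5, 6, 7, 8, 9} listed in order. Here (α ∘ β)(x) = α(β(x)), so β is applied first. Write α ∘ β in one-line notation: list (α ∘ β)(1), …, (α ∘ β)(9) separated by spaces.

1 6 5 8 4 9 7 3 2

(α ∘ β)(x) = α(β(x)). Computing each image: α(β(1)) = α(7) = 1, α(β(2)) = α(2) = 6, α(β(3)) = α(1) = 5, α(β(4)) = α(3) = 8, α(β(5)) = α(8) = 4, α(β(6)) = α(6) = 9, α(β(7)) = α(4) = 7, α(β(8)) = α(9) = 3, α(β(9)) = α(5) = 2.
Hence α ∘ β = [1 6 5 8 4 9 7 3 2].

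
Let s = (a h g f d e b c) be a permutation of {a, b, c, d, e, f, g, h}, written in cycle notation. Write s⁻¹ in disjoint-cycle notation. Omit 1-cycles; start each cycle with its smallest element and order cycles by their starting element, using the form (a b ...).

The inverse reverses each cycle.
Reversing each cycle of s and rotating so the smallest element leads gives (a c b e d f g h).

(a c b e d f g h)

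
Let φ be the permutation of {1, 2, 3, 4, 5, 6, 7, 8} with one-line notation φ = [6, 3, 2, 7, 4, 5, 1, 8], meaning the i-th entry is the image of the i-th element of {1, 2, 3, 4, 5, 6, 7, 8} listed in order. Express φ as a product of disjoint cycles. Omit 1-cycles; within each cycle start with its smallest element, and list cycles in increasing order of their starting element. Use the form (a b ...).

(1 6 5 4 7)(2 3)

From 1: 1 → 6 → 5 → 4 → 7 → 1, closing the cycle (1 6 5 4 7).
Repeating from the next unused element and collecting all non-trivial cycles gives (1 6 5 4 7)(2 3).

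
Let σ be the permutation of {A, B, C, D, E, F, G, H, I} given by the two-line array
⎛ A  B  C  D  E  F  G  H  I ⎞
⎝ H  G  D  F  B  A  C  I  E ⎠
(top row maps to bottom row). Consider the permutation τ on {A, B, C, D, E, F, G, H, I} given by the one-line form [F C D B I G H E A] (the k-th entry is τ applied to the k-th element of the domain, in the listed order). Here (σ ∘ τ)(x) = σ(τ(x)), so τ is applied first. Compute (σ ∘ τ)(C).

(σ ∘ τ)(C) = σ(τ(C)). τ(C) = D, then σ(D) = F. So (σ ∘ τ)(C) = F.

F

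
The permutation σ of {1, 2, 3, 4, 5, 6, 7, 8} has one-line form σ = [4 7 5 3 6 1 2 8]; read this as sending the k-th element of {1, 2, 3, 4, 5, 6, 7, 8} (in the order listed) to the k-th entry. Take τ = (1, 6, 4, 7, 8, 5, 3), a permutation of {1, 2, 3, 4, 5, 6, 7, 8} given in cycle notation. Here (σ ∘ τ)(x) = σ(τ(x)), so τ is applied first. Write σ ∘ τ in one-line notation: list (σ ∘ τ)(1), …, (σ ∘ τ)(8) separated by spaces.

1 7 4 2 5 3 8 6

(σ ∘ τ)(x) = σ(τ(x)). Computing each image: σ(τ(1)) = σ(6) = 1, σ(τ(2)) = σ(2) = 7, σ(τ(3)) = σ(1) = 4, σ(τ(4)) = σ(7) = 2, σ(τ(5)) = σ(3) = 5, σ(τ(6)) = σ(4) = 3, σ(τ(7)) = σ(8) = 8, σ(τ(8)) = σ(5) = 6.
Hence σ ∘ τ = [1 7 4 2 5 3 8 6].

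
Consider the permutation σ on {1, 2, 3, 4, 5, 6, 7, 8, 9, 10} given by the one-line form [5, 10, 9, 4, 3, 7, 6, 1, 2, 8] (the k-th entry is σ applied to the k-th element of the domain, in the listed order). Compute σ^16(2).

8

Tracing 2 → 10 → … returns to 2 after 7 steps, so 2 lies in a 7-cycle (1 5 3 9 2 10 8).
On a 7-cycle, σ^7 is the identity, so σ^16 = σ^2 there (16 ≡ 2 mod 7).
Stepping 2 places around the cycle: 2 → 10 → 8.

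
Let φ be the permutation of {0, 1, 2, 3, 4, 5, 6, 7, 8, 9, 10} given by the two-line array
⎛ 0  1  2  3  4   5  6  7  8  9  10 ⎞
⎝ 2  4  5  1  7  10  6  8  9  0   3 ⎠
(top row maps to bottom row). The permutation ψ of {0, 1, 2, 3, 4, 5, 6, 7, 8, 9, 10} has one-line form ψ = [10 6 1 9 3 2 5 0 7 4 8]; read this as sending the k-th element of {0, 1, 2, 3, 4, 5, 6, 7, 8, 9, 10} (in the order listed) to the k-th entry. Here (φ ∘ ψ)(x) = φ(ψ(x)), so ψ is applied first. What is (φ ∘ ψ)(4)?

1

(φ ∘ ψ)(4) = φ(ψ(4)). ψ(4) = 3, then φ(3) = 1. So (φ ∘ ψ)(4) = 1.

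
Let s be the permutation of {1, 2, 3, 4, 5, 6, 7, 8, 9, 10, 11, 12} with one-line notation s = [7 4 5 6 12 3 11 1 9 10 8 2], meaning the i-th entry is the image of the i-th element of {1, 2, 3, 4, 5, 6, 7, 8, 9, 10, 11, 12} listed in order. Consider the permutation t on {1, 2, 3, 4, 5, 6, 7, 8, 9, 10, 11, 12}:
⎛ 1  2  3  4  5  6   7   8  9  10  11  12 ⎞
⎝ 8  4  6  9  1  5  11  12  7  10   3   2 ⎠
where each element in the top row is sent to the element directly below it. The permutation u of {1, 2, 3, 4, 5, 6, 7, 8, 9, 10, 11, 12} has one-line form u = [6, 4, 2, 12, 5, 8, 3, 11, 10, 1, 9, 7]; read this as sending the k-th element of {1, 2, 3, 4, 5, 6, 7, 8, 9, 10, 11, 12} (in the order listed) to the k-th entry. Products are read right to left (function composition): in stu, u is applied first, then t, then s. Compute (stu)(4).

Chase 4: u(4) = 12; t(12) = 2; s(2) = 4. Hence (stu)(4) = 4.

4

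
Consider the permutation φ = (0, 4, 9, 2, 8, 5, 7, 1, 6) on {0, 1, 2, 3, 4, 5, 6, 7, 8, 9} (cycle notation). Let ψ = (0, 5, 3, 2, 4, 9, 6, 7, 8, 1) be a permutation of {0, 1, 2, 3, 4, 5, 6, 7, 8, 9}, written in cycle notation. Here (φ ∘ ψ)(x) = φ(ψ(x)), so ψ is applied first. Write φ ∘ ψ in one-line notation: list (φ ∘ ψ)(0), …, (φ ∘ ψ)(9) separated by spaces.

7 4 9 8 2 3 1 5 6 0

For each element, apply ψ then φ: 0 → 5 → 7; 1 → 0 → 4; 2 → 4 → 9; 3 → 2 → 8; 4 → 9 → 2; 5 → 3 → 3; 6 → 7 → 1; 7 → 8 → 5; 8 → 1 → 6; 9 → 6 → 0.
So φ ∘ ψ in one-line form is 7 4 9 8 2 3 1 5 6 0.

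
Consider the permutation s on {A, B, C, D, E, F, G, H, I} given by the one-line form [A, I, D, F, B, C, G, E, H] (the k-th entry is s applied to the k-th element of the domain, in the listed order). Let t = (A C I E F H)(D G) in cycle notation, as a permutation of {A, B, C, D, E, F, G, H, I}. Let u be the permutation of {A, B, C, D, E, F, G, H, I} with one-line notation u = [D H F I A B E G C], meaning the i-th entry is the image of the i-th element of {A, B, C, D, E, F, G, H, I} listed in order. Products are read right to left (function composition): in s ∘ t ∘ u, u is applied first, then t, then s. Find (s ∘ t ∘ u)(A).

G

Apply the permutations in order: u(A) = D, then t(D) = G, then s(G) = G. So (s ∘ t ∘ u)(A) = G.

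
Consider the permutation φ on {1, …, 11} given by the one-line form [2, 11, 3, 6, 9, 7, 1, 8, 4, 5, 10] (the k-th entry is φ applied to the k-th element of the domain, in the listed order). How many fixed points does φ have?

The fixed points (elements with φ(x) = x) are {3, 8}, so there are 2.

2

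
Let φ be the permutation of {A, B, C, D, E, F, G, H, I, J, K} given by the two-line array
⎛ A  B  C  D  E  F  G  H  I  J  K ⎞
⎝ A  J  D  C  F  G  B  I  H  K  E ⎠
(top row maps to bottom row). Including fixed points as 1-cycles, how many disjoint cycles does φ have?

The cycle decomposition is (A)(B J K E F G)(C D)(H I), which has 4 cycles (counting 1-cycles).

4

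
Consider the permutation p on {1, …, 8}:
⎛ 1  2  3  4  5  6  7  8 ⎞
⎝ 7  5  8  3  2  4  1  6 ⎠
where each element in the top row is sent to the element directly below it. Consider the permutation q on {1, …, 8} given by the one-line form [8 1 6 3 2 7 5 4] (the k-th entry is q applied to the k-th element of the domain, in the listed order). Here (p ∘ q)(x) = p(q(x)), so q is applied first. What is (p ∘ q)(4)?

(p ∘ q)(4) = p(q(4)). q(4) = 3, then p(3) = 8. So (p ∘ q)(4) = 8.

8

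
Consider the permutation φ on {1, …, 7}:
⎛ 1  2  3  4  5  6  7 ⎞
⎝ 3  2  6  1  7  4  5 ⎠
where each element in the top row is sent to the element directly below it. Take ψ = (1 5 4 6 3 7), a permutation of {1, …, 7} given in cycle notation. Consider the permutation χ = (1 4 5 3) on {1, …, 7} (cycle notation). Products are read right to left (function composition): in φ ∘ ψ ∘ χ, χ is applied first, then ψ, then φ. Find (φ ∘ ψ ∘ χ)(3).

7

Chase 3: χ(3) = 1; ψ(1) = 5; φ(5) = 7. Hence (φ ∘ ψ ∘ χ)(3) = 7.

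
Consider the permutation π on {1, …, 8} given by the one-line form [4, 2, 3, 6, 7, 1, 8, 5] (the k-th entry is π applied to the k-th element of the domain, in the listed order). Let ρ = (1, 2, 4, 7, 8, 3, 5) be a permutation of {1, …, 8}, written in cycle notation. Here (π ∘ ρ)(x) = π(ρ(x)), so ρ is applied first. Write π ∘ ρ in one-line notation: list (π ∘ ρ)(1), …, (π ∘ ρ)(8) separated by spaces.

(π ∘ ρ)(x) = π(ρ(x)). Computing each image: π(ρ(1)) = π(2) = 2, π(ρ(2)) = π(4) = 6, π(ρ(3)) = π(5) = 7, π(ρ(4)) = π(7) = 8, π(ρ(5)) = π(1) = 4, π(ρ(6)) = π(6) = 1, π(ρ(7)) = π(8) = 5, π(ρ(8)) = π(3) = 3.
Hence π ∘ ρ = [2 6 7 8 4 1 5 3].

2 6 7 8 4 1 5 3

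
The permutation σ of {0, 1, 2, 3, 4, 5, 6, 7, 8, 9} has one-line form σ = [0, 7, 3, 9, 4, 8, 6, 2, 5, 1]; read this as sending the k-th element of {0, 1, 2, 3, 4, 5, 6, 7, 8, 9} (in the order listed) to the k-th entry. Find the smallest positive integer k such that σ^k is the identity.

10

Writing σ as disjoint cycles, the cycle lengths are 5, 2, 1, 1, 1.
The order is lcm(5, 2) = 10.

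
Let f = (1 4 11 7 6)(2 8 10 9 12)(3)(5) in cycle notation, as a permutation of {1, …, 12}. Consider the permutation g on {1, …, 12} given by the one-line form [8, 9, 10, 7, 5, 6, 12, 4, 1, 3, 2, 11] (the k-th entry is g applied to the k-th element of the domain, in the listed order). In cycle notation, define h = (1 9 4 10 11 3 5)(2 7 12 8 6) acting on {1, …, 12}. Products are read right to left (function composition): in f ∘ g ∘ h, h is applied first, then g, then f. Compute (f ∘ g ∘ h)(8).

1

Apply the permutations in order: h(8) = 6, then g(6) = 6, then f(6) = 1. So (f ∘ g ∘ h)(8) = 1.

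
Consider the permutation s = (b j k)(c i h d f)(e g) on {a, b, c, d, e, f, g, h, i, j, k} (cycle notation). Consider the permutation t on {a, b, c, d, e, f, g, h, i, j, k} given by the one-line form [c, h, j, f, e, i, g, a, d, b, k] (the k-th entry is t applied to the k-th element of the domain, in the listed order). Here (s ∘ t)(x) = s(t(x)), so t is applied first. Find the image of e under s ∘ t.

g

(s ∘ t)(e) = s(t(e)). t(e) = e, then s(e) = g. So (s ∘ t)(e) = g.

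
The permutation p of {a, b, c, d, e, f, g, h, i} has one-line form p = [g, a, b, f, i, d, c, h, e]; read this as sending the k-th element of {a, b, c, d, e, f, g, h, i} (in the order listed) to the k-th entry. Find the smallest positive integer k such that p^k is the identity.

Decomposing into disjoint cycles gives cycle lengths 4, 2, 2, 1.
The order is lcm(4, 2, 2) = 4.

4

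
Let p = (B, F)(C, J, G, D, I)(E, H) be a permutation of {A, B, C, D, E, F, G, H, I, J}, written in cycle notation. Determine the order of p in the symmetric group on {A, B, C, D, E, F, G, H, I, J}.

10

The disjoint cycles have lengths 5, 2, 2, 1.
The order of p is the least common multiple of its cycle lengths: lcm(5, 2, 2) = 10.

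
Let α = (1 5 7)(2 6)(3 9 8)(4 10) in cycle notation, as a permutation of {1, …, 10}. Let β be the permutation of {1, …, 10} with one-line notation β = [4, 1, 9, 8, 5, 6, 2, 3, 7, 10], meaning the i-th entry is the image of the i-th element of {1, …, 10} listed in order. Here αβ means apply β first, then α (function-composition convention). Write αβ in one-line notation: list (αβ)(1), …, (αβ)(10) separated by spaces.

Chase each element through β then α: 1 → 4 → 10; 2 → 1 → 5; 3 → 9 → 8; 4 → 8 → 3; 5 → 5 → 7; 6 → 6 → 2; 7 → 2 → 6; 8 → 3 → 9; 9 → 7 → 1; 10 → 10 → 4.
So αβ in one-line form is 10 5 8 3 7 2 6 9 1 4.

10 5 8 3 7 2 6 9 1 4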